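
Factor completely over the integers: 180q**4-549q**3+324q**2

9q**2(4q-9)(5q-4)

Pull out the common factor 9q**2, then factor the remaining trinomial.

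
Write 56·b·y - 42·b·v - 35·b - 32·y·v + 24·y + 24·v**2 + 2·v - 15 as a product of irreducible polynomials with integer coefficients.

(8·y - 6·v - 5)·(7·b - 4·v + 3)

Group: 7·b·(8·y - 6·v - 5) + (-4·v + 3)·(8·y - 6·v - 5); both groups contain (8·y - 6·v - 5).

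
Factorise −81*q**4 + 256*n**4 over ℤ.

(4*n + 3*q)*(4*n − 3*q)*(16*n**2 + 9*q**2)

Write as (16*n**2)² − (9*q**2)², then factor 16*n**2 − 9*q**2 once more.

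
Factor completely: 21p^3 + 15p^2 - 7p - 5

(7p + 5)(3p^2 - 1)

Group as (21p^3 - 7p) + (15p^2 - 5) = 7p(3p^2 - 1) + 5(3p^2 - 1).
Both groups share the factor (3p^2 - 1).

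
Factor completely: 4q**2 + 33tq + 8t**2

(t + 4q)(8t + q)

Group: t(8t + q) + 4q(8t + q); both groups contain (8t + q).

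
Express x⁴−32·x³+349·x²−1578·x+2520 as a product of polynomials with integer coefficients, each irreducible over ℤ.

Trying the rational-root candidates, x = 7 is a root, giving the factor (x−7) and quotient x³−25·x²+174·x−360.
Next, x = 6 is a root, giving the factor (x−6) and quotient x²−19·x+60.
The remaining quadratic factors as (x−15)(x−4).

(x−15)·(x−4)·(x−6)·(x−7)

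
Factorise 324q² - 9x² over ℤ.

Factor out 9, leaving 36q² - x², which is a difference of two squares.

9(6q + x)(6q - x)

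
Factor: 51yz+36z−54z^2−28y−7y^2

Group: −7y(y−6z+4) + 9z(y−6z+4); both groups contain (y−6z+4).

−(7y−9z)(y−6z+4)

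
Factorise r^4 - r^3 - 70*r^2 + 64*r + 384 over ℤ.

(r + 2)*(r + 8)*(r - 3)*(r - 8)

Among the possible rational roots, r = 8 is a root, so (r - 8) divides it; the quotient is r^3 + 7*r^2 - 14*r - 48.
Then r = -8 is a root, so (r + 8) is a factor; dividing leaves r^2 - r - 6.
The remaining quadratic factors as (r + 2)(r - 3).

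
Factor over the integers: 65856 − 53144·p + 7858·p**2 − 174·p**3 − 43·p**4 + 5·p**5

Testing divisors of the constant over divisors of the leading coefficient, p = 7 is a root, so (p − 7) divides it; the quotient is 5·p**4 − 8·p**3 − 230·p**2 + 6248·p − 9408.
Then p = 8/5 is a root, so (5·p − 8) is a factor; dividing leaves p**3 − 46·p + 1176.
Next, p = −12 is a root, so (p + 12) is a factor; dividing leaves p**2 − 12·p + 98.
The quadratic p**2 − 12·p + 98 has discriminant −248 < 0 and is irreducible over ℤ.

(5·p − 8)·(p + 12)·(p − 7)·(p**2 − 12·p + 98)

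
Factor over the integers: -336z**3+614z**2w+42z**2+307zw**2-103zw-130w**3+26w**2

-(6z-13w)(7z-2w)(8z+5w-1)

Group: 7z(-48z**2+74zw+6z+65w**2-13w) - 2w(-48z**2+74zw+6z+65w**2-13w); both groups contain (-48z**2+74zw+6z+65w**2-13w), so (7z-2w) is a factor with cofactor -48z**2+74zw+6z+65w**2-13w.
The cofactor groups again: -48z**2+74zw+6z+65w**2-13w = -6z(8z+5w-1) + 13w(8z+5w-1); both groups contain (8z+5w-1), giving -(6z-13w)(8z+5w-1).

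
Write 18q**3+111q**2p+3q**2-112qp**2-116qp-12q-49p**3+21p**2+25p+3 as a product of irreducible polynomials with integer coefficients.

(6q-7p-3)(q+7p+1)(3q+p-1)

Group: 6q(3q**2+22qp+2q+7p**2-6p-1) + (-7p-3)(3q**2+22qp+2q+7p**2-6p-1); both groups contain (3q**2+22qp+2q+7p**2-6p-1), so (6q-7p-3) is a factor with cofactor 3q**2+22qp+2q+7p**2-6p-1.
The cofactor groups again: 3q**2+22qp+2q+7p**2-6p-1 = 3q(q+7p+1) + (p-1)(q+7p+1); both groups contain (q+7p+1), giving (3q+p-1)(q+7p+1).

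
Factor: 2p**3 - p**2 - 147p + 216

By the rational root theorem, p = 3/2 is a root, so (2p - 3) is a factor; dividing leaves p**2 + p - 72.
The remaining quadratic factors as (p - 8)(p + 9).

(2p - 3)(p + 9)(p - 8)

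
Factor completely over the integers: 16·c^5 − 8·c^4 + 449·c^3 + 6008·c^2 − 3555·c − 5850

Testing divisors of the constant over divisors of the leading coefficient, c = −6 is a root, so (c + 6) divides it; the quotient is 16·c^4 − 104·c^3 + 1073·c^2 − 430·c − 975.
Next, c = 5/4 is a root, so (4·c − 5) divides it; the quotient is 4·c^3 − 21·c^2 + 242·c + 195.
Continuing, c = −3/4 is a root, so (4·c + 3) divides it; the quotient is c^2 − 6·c + 65.
The quadratic c^2 − 6·c + 65 has discriminant −224 < 0 and is irreducible over ℤ.

(4·c + 3)·(4·c − 5)·(c + 6)·(c^2 − 6·c + 65)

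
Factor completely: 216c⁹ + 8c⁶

Pull out the common factor 8c⁶, leaving 27c³ + 1.
Recognize a sum of cubes with the parts 1 and 3c.

8c⁶(3c + 1)(9c² − 3c + 1)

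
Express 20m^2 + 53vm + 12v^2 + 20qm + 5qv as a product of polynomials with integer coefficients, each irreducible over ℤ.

Group: 5q(v + 4m) + (12v + 5m)(v + 4m); both groups contain (v + 4m).

(v + 4m)(5q + 12v + 5m)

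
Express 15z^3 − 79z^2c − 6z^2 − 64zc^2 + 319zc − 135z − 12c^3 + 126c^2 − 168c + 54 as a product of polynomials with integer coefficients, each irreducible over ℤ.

(z − 6c + 3)(5z + 2c − 2)(3z + c − 9)

Group: 3z(5z^2 − 28zc + 13z − 12c^2 + 18c − 6) + (c − 9)(5z^2 − 28zc + 13z − 12c^2 + 18c − 6); both groups contain (5z^2 − 28zc + 13z − 12c^2 + 18c − 6), so (3z + c − 9) is a factor with cofactor 5z^2 − 28zc + 13z − 12c^2 + 18c − 6.
The cofactor groups again: 5z^2 − 28zc + 13z − 12c^2 + 18c − 6 = z(5z + 2c − 2) + (−6c + 3)(5z + 2c − 2); both groups contain (5z + 2c − 2), giving (z − 6c + 3)(5z + 2c − 2).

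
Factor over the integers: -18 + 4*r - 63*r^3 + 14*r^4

Group as (14*r^4 + 4*r) + (-63*r^3 - 18) = 2*r*(7*r^3 + 2) - 9*(7*r^3 + 2).
Both groups share the factor (7*r^3 + 2).

(2*r - 9)*(7*r^3 + 2)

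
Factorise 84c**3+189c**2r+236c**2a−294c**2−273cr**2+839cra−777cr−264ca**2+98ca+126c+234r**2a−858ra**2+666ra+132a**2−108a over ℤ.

Group: 7c(12c**2+27cr+44ca−42c−39r**2+143ra−111r−22a+18) − 6a(12c**2+27cr+44ca−42c−39r**2+143ra−111r−22a+18); both groups contain (12c**2+27cr+44ca−42c−39r**2+143ra−111r−22a+18), so (7c−6a) is a factor with cofactor 12c**2+27cr+44ca−42c−39r**2+143ra−111r−22a+18.
The cofactor groups again: 12c**2+27cr+44ca−42c−39r**2+143ra−111r−22a+18 = 3c(4c+13r−2) + (−3r+11a−9)(4c+13r−2); both groups contain (4c+13r−2), giving (3c−3r+11a−9)(4c+13r−2).

(7c−6a)(3c−3r+11a−9)(4c+13r−2)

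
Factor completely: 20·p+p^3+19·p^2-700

Trying the rational-root candidates, p = -14 is a root, so (p+14) is a factor; dividing leaves p^2+5·p-50.
The remaining quadratic factors as (p-5)(p+10).

(p+10)·(p+14)·(p-5)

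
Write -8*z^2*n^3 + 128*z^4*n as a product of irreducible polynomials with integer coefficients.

8*n*z^2*(4*z - n)*(4*z + n)

Factor out 8*z^2*n, leaving 16*z^2 - n^2, which is a difference of two squares.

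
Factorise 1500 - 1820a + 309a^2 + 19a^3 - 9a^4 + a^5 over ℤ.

Among the possible rational roots, a = 1 is a root, giving the factor (a - 1) and quotient a^4 - 8a^3 + 11a^2 + 320a - 1500.
Then a = -6 is a root, giving the factor (a + 6) and quotient a^3 - 14a^2 + 95a - 250.
Next, a = 5 is a root, giving the factor (a - 5) and quotient a^2 - 9a + 50.
The quadratic a^2 - 9a + 50 has discriminant -119 < 0 and is irreducible over ℤ.

(a + 6)(a - 1)(a - 5)(a^2 - 9a + 50)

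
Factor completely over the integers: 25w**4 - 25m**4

Every term has a factor of 25; factoring it out leaves w**4 - m**4.
Recognize a difference of squares with the parts w**2 and m**2.
w**2 - m**2 is again a difference of squares: (w - m)(w + m).

25(w - m)(w + m)(w**2 + m**2)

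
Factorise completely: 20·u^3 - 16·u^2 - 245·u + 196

By the rational root theorem, u = -7/2 is a root, so (2·u + 7) is a factor; dividing leaves 10·u^2 - 43·u + 28.
The remaining quadratic factors as (5·u - 4)(2·u - 7).

(2·u + 7)·(2·u - 7)·(5·u - 4)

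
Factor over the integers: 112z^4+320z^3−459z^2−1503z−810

Among the possible rational roots, z = 9/4 is a root, so (4z−9) divides it; the quotient is 28z^3+143z^2+207z+90.
Next, z = −5/4 is a root, giving the factor (4z+5) and quotient 7z^2+27z+18.
The remaining quadratic factors as (7z+6)(z+3).

(4z+5)(4z−9)(7z+6)(z+3)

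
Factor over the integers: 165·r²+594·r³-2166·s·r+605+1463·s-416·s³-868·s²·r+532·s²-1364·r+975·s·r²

Group: 8·s·(-52·s²-167·s·r+99·s-66·r²-55·r+121) + (-9·r+5)·(-52·s²-167·s·r+99·s-66·r²-55·r+121); both groups contain (-52·s²-167·s·r+99·s-66·r²-55·r+121), so (8·s-9·r+5) is a factor with cofactor -52·s²-167·s·r+99·s-66·r²-55·r+121.
The cofactor groups again: -52·s²-167·s·r+99·s-66·r²-55·r+121 = -4·s·(13·s+6·r+11) + (-11·r+11)·(13·s+6·r+11); both groups contain (13·s+6·r+11), giving -(4·s+11·r-11)·(13·s+6·r+11).

-(8·s-9·r+5)·(4·s+11·r-11)·(13·s+6·r+11)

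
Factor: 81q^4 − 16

Difference of squares twice: with A = 3q and B = 2, A⁴ − B⁴ = (A² − B²)(A² + B²), and A² − B² factors again.

(3q + 2)(3q − 2)(9q^2 + 4)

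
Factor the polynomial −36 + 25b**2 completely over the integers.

Need a pair with product 25·(−36) = −900 and sum 0: that's 30 and −30.
Split the middle term: 25b**2 + 30b − 30b − 36 = 5b(5b + 6) − 6(5b + 6).

(5b + 6)(5b − 6)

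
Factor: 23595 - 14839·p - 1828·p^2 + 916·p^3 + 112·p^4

Among the possible rational roots, p = -15/2 is a root, so (2·p + 15) is a factor; dividing leaves 56·p^3 + 38·p^2 - 1199·p + 1573.
Then p = 13/4 is a root, so (4·p - 13) divides it; the quotient is 14·p^2 + 55·p - 121.
The remaining quadratic factors as (2·p + 11)(7·p - 11).

(2·p + 11)·(2·p + 15)·(4·p - 13)·(7·p - 11)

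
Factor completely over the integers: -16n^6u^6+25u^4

-u^4(4n^3u+5)(4n^3u-5)

Every term has a factor of u^4; factoring it out leaves -16n^6u^2+25.
Recognize a difference of squares with the parts 5 and 4n^3u.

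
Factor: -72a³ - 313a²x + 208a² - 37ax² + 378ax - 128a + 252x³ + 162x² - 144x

-(8a + 9x)(9a - 7x - 8)(a + 4x - 2)

Group: 8a(-9a² - 29ax + 26a + 28x² + 18x - 16) + 9x(-9a² - 29ax + 26a + 28x² + 18x - 16); both groups contain (-9a² - 29ax + 26a + 28x² + 18x - 16), so (8a + 9x) is a factor with cofactor -9a² - 29ax + 26a + 28x² + 18x - 16.
The cofactor groups again: -9a² - 29ax + 26a + 28x² + 18x - 16 = -9a(a + 4x - 2) + (7x + 8)(a + 4x - 2); both groups contain (a + 4x - 2), giving -(9a - 7x - 8)(a + 4x - 2).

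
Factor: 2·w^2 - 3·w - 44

Need a pair with product 2·(-44) = -88 and sum -3: that's 8 and -11.
Split the middle term: 2·w^2 + 8·w - 11·w - 44 = 2·w·(w + 4) - 11·(w + 4).

(2·w - 11)·(w + 4)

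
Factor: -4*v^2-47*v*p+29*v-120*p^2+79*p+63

-(4*v+15*p+7)*(v+8*p-9)

Group: -v*(4*v+15*p+7) + (-8*p+9)*(4*v+15*p+7); both groups contain (4*v+15*p+7).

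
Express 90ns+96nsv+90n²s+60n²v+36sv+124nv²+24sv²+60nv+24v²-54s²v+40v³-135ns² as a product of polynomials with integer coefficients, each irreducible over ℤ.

Group: 5n(18ns+12nv-27s²+12sv+18s+20v²+12v) + 2v(18ns+12nv-27s²+12sv+18s+20v²+12v); both groups contain (18ns+12nv-27s²+12sv+18s+20v²+12v), so (5n+2v) is a factor with cofactor 18ns+12nv-27s²+12sv+18s+20v²+12v.
The cofactor groups again: 18ns+12nv-27s²+12sv+18s+20v²+12v = 6n(3s+2v) + (-9s+10v+6)(3s+2v); both groups contain (3s+2v), giving (6n-9s+10v+6)(3s+2v).

(3s+2v)(5n+2v)(6n-9s+10v+6)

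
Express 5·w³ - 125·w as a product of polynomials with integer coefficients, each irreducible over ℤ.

5·w·(w + 5)·(w - 5)

Every term has a factor of 5·w. Then w² - 25 = (w)² − (5)².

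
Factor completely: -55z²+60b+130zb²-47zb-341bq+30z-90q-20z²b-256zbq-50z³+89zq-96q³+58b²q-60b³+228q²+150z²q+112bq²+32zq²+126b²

Group: 5z(-10z²-14zb+38zq-15z+12b²-2bq-30b-24q²+45q) + (-5b+4q-2)(-10z²-14zb+38zq-15z+12b²-2bq-30b-24q²+45q); both groups contain (-10z²-14zb+38zq-15z+12b²-2bq-30b-24q²+45q), so (5z-5b+4q-2) is a factor with cofactor -10z²-14zb+38zq-15z+12b²-2bq-30b-24q²+45q.
The cofactor groups again: -10z²-14zb+38zq-15z+12b²-2bq-30b-24q²+45q = -10z(z+2b-3q) + (6b+8q-15)(z+2b-3q); both groups contain (z+2b-3q), giving -(10z-6b-8q+15)(z+2b-3q).

-(5z-5b+4q-2)(10z-6b-8q+15)(z+2b-3q)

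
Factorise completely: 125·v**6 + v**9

Pull out the common factor v**6, leaving v**3 + 125.
Recognize a sum of cubes with the parts 5 and v.

v**6·(v + 5)·(v**2 - 5·v + 25)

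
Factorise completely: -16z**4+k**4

(k+2z)(k-2z)(k**2+4z**2)

Difference of squares twice: with A = k and B = 2z, A⁴ − B⁴ = (A² − B²)(A² + B²), and A² − B² factors again.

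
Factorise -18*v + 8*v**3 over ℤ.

Pull out the common factor 2*v; 4*v**2 - 9 is a difference of squares.

2*v*(2*v + 3)*(2*v - 3)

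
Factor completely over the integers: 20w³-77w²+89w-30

(4w-5)(5w-3)(w-2)

Among the possible rational roots, w = 2 is a root, giving the factor (w-2) and quotient 20w²-37w+15.
The remaining quadratic factors as (4w-5)(5w-3).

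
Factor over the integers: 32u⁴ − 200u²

Pull out the common factor 8u²; 4u² − 25 is a difference of squares.

8u²(2u + 5)(2u − 5)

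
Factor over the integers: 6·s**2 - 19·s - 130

Need a pair with product 6·(-130) = -780 and sum -19: that's 20 and -39.
Split the middle term: 6·s**2 + 20·s - 39·s - 130 = 2·s·(3·s + 10) - 13·(3·s + 10).

(2·s - 13)·(3·s + 10)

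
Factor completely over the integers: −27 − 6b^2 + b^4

Substitute u = b^2 to get a quadratic in u, then factor.
b^2 − 9 is a difference of squares.
b^2 + 3 is irreducible over ℤ (always positive, so no real roots).

(b + 3)(b − 3)(b^2 + 3)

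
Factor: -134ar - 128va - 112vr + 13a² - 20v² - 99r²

-(10v - a + 11r)(2v + 13a + 9r)

Group: -2v(10v - a + 11r) + (-13a - 9r)(10v - a + 11r); both groups contain (10v - a + 11r).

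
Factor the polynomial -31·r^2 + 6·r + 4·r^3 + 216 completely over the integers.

(4·r + 9)·(r - 4)·(r - 6)

By the rational root theorem, r = 4 is a root, so (r - 4) divides it; the quotient is 4·r^2 - 15·r - 54.
The remaining quadratic factors as (r - 6)(4·r + 9).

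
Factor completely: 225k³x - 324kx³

Pull out the common factor 9kx; 25k² - 36x² is a difference of squares.

9kx(5k + 6x)(5k - 6x)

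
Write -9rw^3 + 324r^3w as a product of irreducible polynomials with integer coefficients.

9rw(6r + w)(6r - w)

Every term has a factor of 9rw. Then 36r^2 - w^2 = (6r)² − (w)².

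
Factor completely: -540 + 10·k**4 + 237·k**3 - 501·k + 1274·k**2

(2·k + 1)·(5·k - 4)·(k + 15)·(k + 9)

Trying the rational-root candidates, k = -1/2 is a root, so (2·k + 1) is a factor; dividing leaves 5·k**3 + 116·k**2 + 579·k - 540.
Continuing, k = -15 is a root, so (k + 15) divides it; the quotient is 5·k**2 + 41·k - 36.
The remaining quadratic factors as (k + 9)(5·k - 4).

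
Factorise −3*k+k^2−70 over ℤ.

Two integers with product −70 and sum −3 are −10 and 7.

(k+7)*(k−10)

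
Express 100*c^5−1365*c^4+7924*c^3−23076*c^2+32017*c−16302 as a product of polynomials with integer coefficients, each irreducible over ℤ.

By the rational root theorem, c = 13/4 is a root, so (4*c−13) divides it; the quotient is 25*c^4−260*c^3+1136*c^2−2077*c+1254.
Next, c = 11/5 is a root, giving the factor (5*c−11) and quotient 5*c^3−41*c^2+137*c−114.
Continuing, c = 6/5 is a root, so (5*c−6) is a factor; dividing leaves c^2−7*c+19.
The quadratic c^2−7*c+19 has discriminant −27 < 0 and is irreducible over ℤ.

(4*c−13)*(5*c−11)*(5*c−6)*(c^2−7*c+19)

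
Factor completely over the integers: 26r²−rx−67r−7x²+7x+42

Group: 2r(13r−7x−14) + (x−3)(13r−7x−14); both groups contain (13r−7x−14).

(13r−7x−14)(2r+x−3)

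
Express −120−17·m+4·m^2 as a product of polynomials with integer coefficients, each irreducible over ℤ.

Need a pair with product 4·(−120) = −480 and sum −17: that's 15 and −32.
Split the middle term: 4·m^2+15·m − 32·m−120 = m·(4·m+15) − 8·(4·m+15).

(4·m+15)·(m−8)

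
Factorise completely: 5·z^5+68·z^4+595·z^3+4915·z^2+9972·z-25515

(5·z-7)·(z+5)·(z+9)·(z^2+z+81)

Among the possible rational roots, z = -9 is a root, giving the factor (z+9) and quotient 5·z^4+23·z^3+388·z^2+1423·z-2835.
Next, z = -5 is a root, so (z+5) divides it; the quotient is 5·z^3-2·z^2+398·z-567.
Next, z = 7/5 is a root, giving the factor (5·z-7) and quotient z^2+z+81.
The quadratic z^2+z+81 has discriminant -323 < 0 and is irreducible over ℤ.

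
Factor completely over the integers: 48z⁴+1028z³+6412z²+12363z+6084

(2z+13)(4z+3)(6z+13)(z+12)

Among the possible rational roots, z = -12 is a root, so (z+12) divides it; the quotient is 48z³+452z²+988z+507.
Then z = -13/2 is a root, giving the factor (2z+13) and quotient 24z²+70z+39.
The remaining quadratic factors as (4z+3)(6z+13).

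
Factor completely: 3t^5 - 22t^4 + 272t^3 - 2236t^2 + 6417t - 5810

Among the possible rational roots, t = 7/3 is a root, so (3t - 7) is a factor; dividing leaves t^4 - 5t^3 + 79t^2 - 561t + 830.
Then t = 2 is a root, so (t - 2) divides it; the quotient is t^3 - 3t^2 + 73t - 415.
Then t = 5 is a root, giving the factor (t - 5) and quotient t^2 + 2t + 83.
The quadratic t^2 + 2t + 83 has discriminant -328 < 0 and is irreducible over ℤ.

(3t - 7)(t - 2)(t - 5)(t^2 + 2t + 83)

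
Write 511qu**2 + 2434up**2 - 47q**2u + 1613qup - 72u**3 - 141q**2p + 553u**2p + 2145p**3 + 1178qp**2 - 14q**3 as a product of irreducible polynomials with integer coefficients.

-(2q - 9u - 13p)(7q - u + 11p)(q + 8u + 15p)

Group: 7q(-2q**2 - 7qu - 17qp + 72u**2 + 239up + 195p**2) + (-u + 11p)(-2q**2 - 7qu - 17qp + 72u**2 + 239up + 195p**2); both groups contain (-2q**2 - 7qu - 17qp + 72u**2 + 239up + 195p**2), so (7q - u + 11p) is a factor with cofactor -2q**2 - 7qu - 17qp + 72u**2 + 239up + 195p**2.
The cofactor groups again: -2q**2 - 7qu - 17qp + 72u**2 + 239up + 195p**2 = -q(2q - 9u - 13p) + (-8u - 15p)(2q - 9u - 13p); both groups contain (2q - 9u - 13p), giving -(q + 8u + 15p)(2q - 9u - 13p).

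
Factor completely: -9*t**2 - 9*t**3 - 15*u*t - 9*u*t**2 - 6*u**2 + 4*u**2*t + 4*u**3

(2*u - 3*t - 3)*(2*u + 3*t)*(u + t)

Group: u*(4*u**2 - 6*u - 9*t**2 - 9*t) + t*(4*u**2 - 6*u - 9*t**2 - 9*t); both groups contain (4*u**2 - 6*u - 9*t**2 - 9*t), so (u + t) is a factor with cofactor 4*u**2 - 6*u - 9*t**2 - 9*t.
The cofactor groups again: 4*u**2 - 6*u - 9*t**2 - 9*t = 2*u*(2*u - 3*t - 3) + 3*t*(2*u - 3*t - 3); both groups contain (2*u - 3*t - 3), giving (2*u + 3*t)*(2*u - 3*t - 3).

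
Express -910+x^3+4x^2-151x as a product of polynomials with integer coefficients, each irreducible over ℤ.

(x+10)(x+7)(x-13)

Testing divisors of the constant over divisors of the leading coefficient, x = 13 is a root, so (x-13) is a factor; dividing leaves x^2+17x+70.
The remaining quadratic factors as (x+7)(x+10).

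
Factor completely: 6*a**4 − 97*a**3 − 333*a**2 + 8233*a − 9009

By the rational root theorem, a = 11 is a root, so (a − 11) divides it; the quotient is 6*a**3 − 31*a**2 − 674*a + 819.
Next, a = 13 is a root, so (a − 13) divides it; the quotient is 6*a**2 + 47*a − 63.
The remaining quadratic factors as (a + 9)(6*a − 7).

(6*a − 7)*(a + 9)*(a − 11)*(a − 13)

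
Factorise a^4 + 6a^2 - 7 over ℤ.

Substitute u = a^2 to get a quadratic in u, then factor.
a^2 - 1 is a difference of squares.
a^2 + 7 is irreducible over ℤ (always positive, so no real roots).

(a + 1)(a - 1)(a^2 + 7)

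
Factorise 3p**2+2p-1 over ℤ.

(3p-1)(p+1)

Need a pair with product 3·(-1) = -3 and sum 2: that's -1 and 3.
Split the middle term: 3p**2-p + 3p-1 = p(3p-1) + (3p-1).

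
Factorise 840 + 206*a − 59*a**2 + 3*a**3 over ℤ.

(3*a + 7)*(a − 10)*(a − 12)

Testing divisors of the constant over divisors of the leading coefficient, a = 12 is a root, so (a − 12) is a factor; dividing leaves 3*a**2 − 23*a − 70.
The remaining quadratic factors as (3*a + 7)(a − 10).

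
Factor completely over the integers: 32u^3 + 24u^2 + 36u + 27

(4u + 3)(8u^2 + 9)

Group as (32u^3 + 36u) + (24u^2 + 27) = 4u(8u^2 + 9) + 3(8u^2 + 9).
Both groups share the factor (8u^2 + 9).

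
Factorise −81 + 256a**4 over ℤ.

(4a + 3)(4a − 3)(16a**2 + 9)

Write as (16a**2)² − (9)², then factor 16a**2 − 9 once more.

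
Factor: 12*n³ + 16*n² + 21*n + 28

Group as (12*n³ + 21*n) + (16*n² + 28) = 3*n*(4*n² + 7) + 4*(4*n² + 7).
Both groups share the factor (4*n² + 7).

(3*n + 4)*(4*n² + 7)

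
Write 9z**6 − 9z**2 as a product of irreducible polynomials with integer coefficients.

9z**2(z + 1)(z − 1)(z**2 + 1)

Pull out the common factor 9z**2, leaving z**4 − 1.
Recognize a difference of squares with the parts z**2 and 1.
z**2 − 1 is again a difference of squares: (z − 1)(z + 1).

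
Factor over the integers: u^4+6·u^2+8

Substitute w = u^2 to get a quadratic in w, then factor.
u^2+2 is irreducible over ℤ (always positive, so no real roots).
u^2+4 is irreducible over ℤ (sum of squares).

(u^2+2)·(u^2+4)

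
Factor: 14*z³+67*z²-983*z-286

(2*z-13)*(7*z+2)*(z+11)

Among the possible rational roots, z = -11 is a root, so (z+11) divides it; the quotient is 14*z²-87*z-26.
The remaining quadratic factors as (2*z-13)(7*z+2).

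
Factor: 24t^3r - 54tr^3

6rt(2t - 3r)(2t + 3r)

Pull out the common factor 6tr; 4t^2 - 9r^2 is a difference of squares.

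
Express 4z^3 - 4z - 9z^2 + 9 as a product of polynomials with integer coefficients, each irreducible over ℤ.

(4z - 9)(z + 1)(z - 1)

By the rational root theorem, z = -1 is a root, so (z + 1) is a factor; dividing leaves 4z^2 - 13z + 9.
The remaining quadratic factors as (z - 1)(4z - 9).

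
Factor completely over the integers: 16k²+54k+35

(2k+5)(8k+7)

Need a pair with product 16·35 = 560 and sum 54: that's 40 and 14.
Split the middle term: 16k²+40k + 14k+35 = 8k(2k+5) + 7(2k+5).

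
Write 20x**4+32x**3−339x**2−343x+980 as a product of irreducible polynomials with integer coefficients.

(2x+5)(2x−7)(5x−7)(x+4)

Trying the rational-root candidates, x = −5/2 is a root, so (2x+5) divides it; the quotient is 10x**3−9x**2−147x+196.
Then x = 7/5 is a root, giving the factor (5x−7) and quotient 2x**2+x−28.
The remaining quadratic factors as (2x−7)(x+4).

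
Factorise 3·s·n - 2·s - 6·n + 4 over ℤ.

(3·n - 2)·(s - 2)

Group as (3·s·n - 2·s) + (-6·n + 4) = s·(3·n - 2) - 2·(3·n - 2).
Both groups share the factor (3·n - 2).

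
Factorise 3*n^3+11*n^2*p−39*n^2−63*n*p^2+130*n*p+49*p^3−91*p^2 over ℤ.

(3*n−7*p)*(n+7*p−13)*(n−p)

Group: 3*n*(n^2+6*n*p−13*n−7*p^2+13*p) − 7*p*(n^2+6*n*p−13*n−7*p^2+13*p); both groups contain (n^2+6*n*p−13*n−7*p^2+13*p), so (3*n−7*p) is a factor with cofactor n^2+6*n*p−13*n−7*p^2+13*p.
The cofactor groups again: n^2+6*n*p−13*n−7*p^2+13*p = n*(n+7*p−13) − p*(n+7*p−13); both groups contain (n+7*p−13), giving (n−p)*(n+7*p−13).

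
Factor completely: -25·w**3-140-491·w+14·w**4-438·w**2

(2·w+1)·(7·w+5)·(w+4)·(w-7)

Trying the rational-root candidates, w = -5/7 is a root, so (7·w+5) divides it; the quotient is 2·w**3-5·w**2-59·w-28.
Then w = 7 is a root, so (w-7) is a factor; dividing leaves 2·w**2+9·w+4.
The remaining quadratic factors as (w+4)(2·w+1).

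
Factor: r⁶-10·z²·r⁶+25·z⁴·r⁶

Every term has a factor of r⁶; factoring it out leaves 25·z⁴-10·z²+1.
Recognize a perfect-square trinomial with the parts 5·z² and 1.

r⁶·(5·z²-1)²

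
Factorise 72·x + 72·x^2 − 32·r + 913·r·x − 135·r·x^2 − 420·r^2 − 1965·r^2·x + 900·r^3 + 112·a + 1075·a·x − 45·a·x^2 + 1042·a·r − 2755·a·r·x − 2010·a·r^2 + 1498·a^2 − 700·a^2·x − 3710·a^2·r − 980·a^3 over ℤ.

Group: 14·a·(−70·a^2 − 285·a·r − 5·a·x + 107·a − 225·r^2 − 15·r·x + 105·r + 8·x + 8) + (−4·r + 9·x)·(−70·a^2 − 285·a·r − 5·a·x + 107·a − 225·r^2 − 15·r·x + 105·r + 8·x + 8); both groups contain (−70·a^2 − 285·a·r − 5·a·x + 107·a − 225·r^2 − 15·r·x + 105·r + 8·x + 8), so (14·a − 4·r + 9·x) is a factor with cofactor −70·a^2 − 285·a·r − 5·a·x + 107·a − 225·r^2 − 15·r·x + 105·r + 8·x + 8.
The cofactor groups again: −70·a^2 − 285·a·r − 5·a·x + 107·a − 225·r^2 − 15·r·x + 105·r + 8·x + 8 = −14·a·(5·a + 15·r − 8) + (−15·r − x − 1)·(5·a + 15·r − 8); both groups contain (5·a + 15·r − 8), giving −(14·a + 15·r + x + 1)·(5·a + 15·r − 8).

−(14·a + 15·r + x + 1)·(14·a − 4·r + 9·x)·(5·a + 15·r − 8)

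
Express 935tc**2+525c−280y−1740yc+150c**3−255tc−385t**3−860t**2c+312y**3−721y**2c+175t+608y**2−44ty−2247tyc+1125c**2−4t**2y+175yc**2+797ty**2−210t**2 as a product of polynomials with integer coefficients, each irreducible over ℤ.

−(11t+13y−10c−5)(5t−8y+15c)(7t+3y+c+7)

Group: 7t(−55t**2+23ty−115tc+25t+104y**2−275yc−40y+150c**2+75c) + (3y+c+7)(−55t**2+23ty−115tc+25t+104y**2−275yc−40y+150c**2+75c); both groups contain (−55t**2+23ty−115tc+25t+104y**2−275yc−40y+150c**2+75c), so (7t+3y+c+7) is a factor with cofactor −55t**2+23ty−115tc+25t+104y**2−275yc−40y+150c**2+75c.
The cofactor groups again: −55t**2+23ty−115tc+25t+104y**2−275yc−40y+150c**2+75c = −5t(11t+13y−10c−5) + (8y−15c)(11t+13y−10c−5); both groups contain (11t+13y−10c−5), giving −(5t−8y+15c)(11t+13y−10c−5).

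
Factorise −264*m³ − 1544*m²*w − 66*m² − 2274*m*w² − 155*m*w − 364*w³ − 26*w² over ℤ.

−(11*m + 2*w)*(4*m + 14*w + 1)*(6*m + 13*w)

Group: 11*m*(−24*m² − 136*m*w − 6*m − 182*w² − 13*w) + 2*w*(−24*m² − 136*m*w − 6*m − 182*w² − 13*w); both groups contain (−24*m² − 136*m*w − 6*m − 182*w² − 13*w), so (11*m + 2*w) is a factor with cofactor −24*m² − 136*m*w − 6*m − 182*w² − 13*w.
The cofactor groups again: −24*m² − 136*m*w − 6*m − 182*w² − 13*w = −6*m*(4*m + 14*w + 1) − 13*w*(4*m + 14*w + 1); both groups contain (4*m + 14*w + 1), giving −(6*m + 13*w)*(4*m + 14*w + 1).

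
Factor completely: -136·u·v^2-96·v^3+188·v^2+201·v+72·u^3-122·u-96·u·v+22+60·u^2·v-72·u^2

(2·u+3·v+2)·(6·u+4·v-11)·(6·u-8·v-1)

Group: 6·u·(12·u^2+26·u·v-10·u+12·v^2-25·v-22) + (-8·v-1)·(12·u^2+26·u·v-10·u+12·v^2-25·v-22); both groups contain (12·u^2+26·u·v-10·u+12·v^2-25·v-22), so (6·u-8·v-1) is a factor with cofactor 12·u^2+26·u·v-10·u+12·v^2-25·v-22.
The cofactor groups again: 12·u^2+26·u·v-10·u+12·v^2-25·v-22 = 6·u·(2·u+3·v+2) + (4·v-11)·(2·u+3·v+2); both groups contain (2·u+3·v+2), giving (6·u+4·v-11)·(2·u+3·v+2).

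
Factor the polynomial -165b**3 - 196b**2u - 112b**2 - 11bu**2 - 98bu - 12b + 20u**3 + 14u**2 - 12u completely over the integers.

Group: 15b(-11b**2 - 16bu - 6b - 5u**2 - 6u) + (-4u + 2)(-11b**2 - 16bu - 6b - 5u**2 - 6u); both groups contain (-11b**2 - 16bu - 6b - 5u**2 - 6u), so (15b - 4u + 2) is a factor with cofactor -11b**2 - 16bu - 6b - 5u**2 - 6u.
The cofactor groups again: -11b**2 - 16bu - 6b - 5u**2 - 6u = -b(11b + 5u + 6) - u(11b + 5u + 6); both groups contain (11b + 5u + 6), giving -(b + u)(11b + 5u + 6).

-(11b + 5u + 6)(15b - 4u + 2)(b + u)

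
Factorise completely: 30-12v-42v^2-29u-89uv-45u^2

-(5u+6v+6)(9u+7v-5)

Group: -5u(9u+7v-5) + (-6v-6)(9u+7v-5); both groups contain (9u+7v-5).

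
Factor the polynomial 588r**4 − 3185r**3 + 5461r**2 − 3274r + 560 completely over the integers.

By the rational root theorem, r = 7/4 is a root, giving the factor (4r − 7) and quotient 147r**3 − 539r**2 + 422r − 80.
Continuing, r = 5/7 is a root, giving the factor (7r − 5) and quotient 21r**2 − 62r + 16.
The remaining quadratic factors as (7r − 2)(3r − 8).

(3r − 8)(4r − 7)(7r − 2)(7r − 5)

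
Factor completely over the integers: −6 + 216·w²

Pull out the common factor 6; 36·w² − 1 is a difference of squares.

6·(6·w + 1)·(6·w − 1)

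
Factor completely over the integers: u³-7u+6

(u+3)(u-1)(u-2)

Trying the rational-root candidates, u = 1 is a root, so (u-1) divides it; the quotient is u²+u-6.
The remaining quadratic factors as (u-2)(u+3).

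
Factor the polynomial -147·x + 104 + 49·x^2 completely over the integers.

(7·x - 13)·(7·x - 8)

Need a pair with product 49·104 = 5096 and sum -147: that's -91 and -56.
Split the middle term: 49·x^2 - 91·x - 56·x + 104 = 7·x·(7·x - 13) - 8·(7·x - 13).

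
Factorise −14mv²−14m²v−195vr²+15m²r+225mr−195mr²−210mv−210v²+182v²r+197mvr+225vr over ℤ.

Group: m(−14mv+15mr−14v²+15vr) + (−13r+15)(−14mv+15mr−14v²+15vr); both groups contain (−14mv+15mr−14v²+15vr), so (m−13r+15) is a factor with cofactor −14mv+15mr−14v²+15vr.
The cofactor groups again: −14mv+15mr−14v²+15vr = −m(14v−15r) − v(14v−15r); both groups contain (14v−15r), giving −(m+v)(14v−15r).

−(14v−15r)(m+v)(m−13r+15)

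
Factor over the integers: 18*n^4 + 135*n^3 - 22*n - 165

(2*n + 15)*(9*n^3 - 11)

Group as (18*n^4 - 22*n) + (135*n^3 - 165) = 2*n*(9*n^3 - 11) + 15*(9*n^3 - 11).
Both groups share the factor (9*n^3 - 11).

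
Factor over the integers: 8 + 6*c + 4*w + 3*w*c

(3*c + 4)*(w + 2)

Group as (3*w*c + 4*w) + (6*c + 8) = w*(3*c + 4) + 2*(3*c + 4).
Both groups share the factor (3*c + 4).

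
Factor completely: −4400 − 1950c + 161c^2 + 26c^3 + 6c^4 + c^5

Trying the rational-root candidates, c = 5 is a root, so (c − 5) is a factor; dividing leaves c^4 + 11c^3 + 81c^2 + 566c + 880.
Continuing, c = −2 is a root, so (c + 2) is a factor; dividing leaves c^3 + 9c^2 + 63c + 440.
Then c = −8 is a root, so (c + 8) is a factor; dividing leaves c^2 + c + 55.
The quadratic c^2 + c + 55 has discriminant −219 < 0 and is irreducible over ℤ.

(c + 2)(c + 8)(c − 5)(c^2 + c + 55)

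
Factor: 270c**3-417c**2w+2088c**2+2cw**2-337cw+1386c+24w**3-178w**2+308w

Group: 9c(30c**2-53cw+232c+12w**2-89w+154) + 2w(30c**2-53cw+232c+12w**2-89w+154); both groups contain (30c**2-53cw+232c+12w**2-89w+154), so (9c+2w) is a factor with cofactor 30c**2-53cw+232c+12w**2-89w+154.
The cofactor groups again: 30c**2-53cw+232c+12w**2-89w+154 = 15c(2c-3w+14) + (-4w+11)(2c-3w+14); both groups contain (2c-3w+14), giving (15c-4w+11)(2c-3w+14).

(15c-4w+11)(2c-3w+14)(9c+2w)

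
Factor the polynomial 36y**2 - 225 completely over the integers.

9(2y + 5)(2y - 5)

Every term has a factor of 9. Then 4y**2 - 25 = (2y)² − (5)².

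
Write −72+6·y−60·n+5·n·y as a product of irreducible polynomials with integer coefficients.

(5·n+6)·(y−12)

Group as (5·n·y−60·n) + (6·y−72) = 5·n·(y−12) + 6·(y−12).
Both groups share the factor (y−12).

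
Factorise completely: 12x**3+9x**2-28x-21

(4x+3)(3x**2-7)

Group as (12x**3-28x) + (9x**2-21) = 4x(3x**2-7) + 3(3x**2-7).
Both groups share the factor (3x**2-7).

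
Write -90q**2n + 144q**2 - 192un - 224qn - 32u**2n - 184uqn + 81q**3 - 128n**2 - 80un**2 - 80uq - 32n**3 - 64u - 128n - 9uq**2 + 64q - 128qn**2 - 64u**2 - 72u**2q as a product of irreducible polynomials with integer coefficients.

Group: u(-72uq - 32un - 64u - 81q**2 - 72qn - 144q - 16n**2 - 64n - 64) + (-q + 2n)(-72uq - 32un - 64u - 81q**2 - 72qn - 144q - 16n**2 - 64n - 64); both groups contain (-72uq - 32un - 64u - 81q**2 - 72qn - 144q - 16n**2 - 64n - 64), so (u - q + 2n) is a factor with cofactor -72uq - 32un - 64u - 81q**2 - 72qn - 144q - 16n**2 - 64n - 64.
The cofactor groups again: -72uq - 32un - 64u - 81q**2 - 72qn - 144q - 16n**2 - 64n - 64 = -8u(9q + 4n + 8) + (-9q - 4n - 8)(9q + 4n + 8); both groups contain (9q + 4n + 8), giving -(8u + 9q + 4n + 8)(9q + 4n + 8).

-(u - q + 2n)(9q + 4n + 8)(8u + 9q + 4n + 8)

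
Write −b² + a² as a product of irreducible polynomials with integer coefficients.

−(b − a)(b + a)

Group: −b(b − a) − a(b − a); both groups contain (b − a).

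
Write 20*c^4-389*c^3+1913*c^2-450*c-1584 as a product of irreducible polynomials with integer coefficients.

Trying the rational-root candidates, c = 8 is a root, so (c-8) is a factor; dividing leaves 20*c^3-229*c^2+81*c+198.
Next, c = 11 is a root, so (c-11) divides it; the quotient is 20*c^2-9*c-18.
The remaining quadratic factors as (4*c+3)(5*c-6).

(4*c+3)*(5*c-6)*(c-11)*(c-8)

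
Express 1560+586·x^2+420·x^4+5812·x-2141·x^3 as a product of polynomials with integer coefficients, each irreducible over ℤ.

(3·x-10)·(4·x-13)·(5·x+6)·(7·x+2)

By the rational root theorem, x = -2/7 is a root, so (7·x+2) divides it; the quotient is 60·x^3-323·x^2+176·x+780.
Then x = 10/3 is a root, giving the factor (3·x-10) and quotient 20·x^2-41·x-78.
The remaining quadratic factors as (5·x+6)(4·x-13).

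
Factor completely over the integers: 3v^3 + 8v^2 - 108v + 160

By the rational root theorem, v = -8 is a root, so (v + 8) divides it; the quotient is 3v^2 - 16v + 20.
The remaining quadratic factors as (3v - 10)(v - 2).

(3v - 10)(v + 8)(v - 2)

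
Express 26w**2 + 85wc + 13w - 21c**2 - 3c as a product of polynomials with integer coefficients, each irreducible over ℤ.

(13w - 3c)(2w + 7c + 1)

Group: 2w(13w - 3c) + (7c + 1)(13w - 3c); both groups contain (13w - 3c).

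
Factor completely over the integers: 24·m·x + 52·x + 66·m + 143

(4·x + 11)·(6·m + 13)

Group as (24·m·x + 66·m) + (52·x + 143) = 6·m·(4·x + 11) + 13·(4·x + 11).
Both groups share the factor (4·x + 11).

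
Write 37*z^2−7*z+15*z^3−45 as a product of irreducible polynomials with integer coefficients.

By the rational root theorem, z = −5/3 is a root, so (3*z+5) divides it; the quotient is 5*z^2+4*z−9.
The remaining quadratic factors as (5*z+9)(z−1).

(3*z+5)*(5*z+9)*(z−1)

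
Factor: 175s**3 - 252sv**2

Factor out 7s, leaving 25s**2 - 36v**2, which is a difference of two squares.

7s(5s + 6v)(5s - 6v)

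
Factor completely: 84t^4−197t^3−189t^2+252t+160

(3t−8)(4t−5)(7t+4)(t+1)

By the rational root theorem, t = 5/4 is a root, so (4t−5) is a factor; dividing leaves 21t^3−23t^2−76t−32.
Continuing, t = 8/3 is a root, so (3t−8) divides it; the quotient is 7t^2+11t+4.
The remaining quadratic factors as (7t+4)(t+1).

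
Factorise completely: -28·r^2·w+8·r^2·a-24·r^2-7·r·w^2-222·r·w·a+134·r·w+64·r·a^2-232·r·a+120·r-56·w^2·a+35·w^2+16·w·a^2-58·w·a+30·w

-(7·w-2·a+6)·(4·r+w)·(r+8·a-5)

Group: r·(-28·r·w+8·r·a-24·r-7·w^2+2·w·a-6·w) + (8·a-5)·(-28·r·w+8·r·a-24·r-7·w^2+2·w·a-6·w); both groups contain (-28·r·w+8·r·a-24·r-7·w^2+2·w·a-6·w), so (r+8·a-5) is a factor with cofactor -28·r·w+8·r·a-24·r-7·w^2+2·w·a-6·w.
The cofactor groups again: -28·r·w+8·r·a-24·r-7·w^2+2·w·a-6·w = -4·r·(7·w-2·a+6) - w·(7·w-2·a+6); both groups contain (7·w-2·a+6), giving -(4·r+w)·(7·w-2·a+6).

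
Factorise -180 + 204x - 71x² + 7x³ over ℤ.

(7x - 15)(x - 2)(x - 6)

By the rational root theorem, x = 15/7 is a root, so (7x - 15) is a factor; dividing leaves x² - 8x + 12.
The remaining quadratic factors as (x - 6)(x - 2).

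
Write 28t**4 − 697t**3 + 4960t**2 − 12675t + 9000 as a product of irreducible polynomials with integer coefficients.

Among the possible rational roots, t = 15 is a root, giving the factor (t − 15) and quotient 28t**3 − 277t**2 + 805t − 600.
Next, t = 5 is a root, so (t − 5) divides it; the quotient is 28t**2 − 137t + 120.
The remaining quadratic factors as (7t − 8)(4t − 15).

(4t − 15)(7t − 8)(t − 15)(t − 5)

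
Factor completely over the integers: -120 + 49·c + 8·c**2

(8·c - 15)·(c + 8)

Need a pair with product 8·(-120) = -960 and sum 49: that's 64 and -15.
Split the middle term: 8·c**2 + 64·c - 15·c - 120 = 8·c·(c + 8) - 15·(c + 8).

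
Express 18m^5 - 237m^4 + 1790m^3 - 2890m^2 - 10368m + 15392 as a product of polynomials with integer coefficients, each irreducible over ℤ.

Testing divisors of the constant over divisors of the leading coefficient, m = -13/6 is a root, so (6m + 13) divides it; the quotient is 3m^4 - 46m^3 + 398m^2 - 1344m + 1184.
Continuing, m = 4 is a root, so (m - 4) divides it; the quotient is 3m^3 - 34m^2 + 262m - 296.
Next, m = 4/3 is a root, giving the factor (3m - 4) and quotient m^2 - 10m + 74.
The quadratic m^2 - 10m + 74 has discriminant -196 < 0 and is irreducible over ℤ.

(3m - 4)(6m + 13)(m - 4)(m^2 - 10m + 74)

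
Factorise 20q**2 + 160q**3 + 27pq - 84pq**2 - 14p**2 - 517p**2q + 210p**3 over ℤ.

(15p - 8q - 1)(2p - 5q)(7p + 4q)

Group: 15p(14p**2 - 27pq - 20q**2) + (-8q - 1)(14p**2 - 27pq - 20q**2); both groups contain (14p**2 - 27pq - 20q**2), so (15p - 8q - 1) is a factor with cofactor 14p**2 - 27pq - 20q**2.
The cofactor groups again: 14p**2 - 27pq - 20q**2 = 7p(2p - 5q) + 4q(2p - 5q); both groups contain (2p - 5q), giving (7p + 4q)(2p - 5q).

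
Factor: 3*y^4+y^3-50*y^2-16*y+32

(3*y-2)*(y+1)*(y+4)*(y-4)

Trying the rational-root candidates, y = 4 is a root, giving the factor (y-4) and quotient 3*y^3+13*y^2+2*y-8.
Then y = -1 is a root, giving the factor (y+1) and quotient 3*y^2+10*y-8.
The remaining quadratic factors as (y+4)(3*y-2).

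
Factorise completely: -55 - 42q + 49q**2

Need a pair with product 49·(-55) = -2695 and sum -42: that's 35 and -77.
Split the middle term: 49q**2 + 35q - 77q - 55 = 7q(7q + 5) - 11(7q + 5).

(7q + 5)(7q - 11)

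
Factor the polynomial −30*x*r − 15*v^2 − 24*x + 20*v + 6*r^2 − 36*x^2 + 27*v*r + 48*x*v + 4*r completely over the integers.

Group: −6*x*(6*x − 5*v − r) + (3*v − 6*r − 4)*(6*x − 5*v − r); both groups contain (6*x − 5*v − r).

−(6*x − 5*v − r)*(6*x − 3*v + 6*r + 4)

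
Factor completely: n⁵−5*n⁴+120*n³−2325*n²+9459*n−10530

By the rational root theorem, n = 3 is a root, so (n−3) is a factor; dividing leaves n⁴−2*n³+114*n²−1983*n+3510.
Then n = 9 is a root, so (n−9) divides it; the quotient is n³+7*n²+177*n−390.
Then n = 2 is a root, so (n−2) is a factor; dividing leaves n²+9*n+195.
The quadratic n²+9*n+195 has discriminant −699 < 0 and is irreducible over ℤ.

(n−2)*(n−3)*(n−9)*(n²+9*n+195)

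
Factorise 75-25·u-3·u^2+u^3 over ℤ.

By the rational root theorem, u = -5 is a root, so (u+5) divides it; the quotient is u^2-8·u+15.
The remaining quadratic factors as (u-5)(u-3).

(u+5)·(u-3)·(u-5)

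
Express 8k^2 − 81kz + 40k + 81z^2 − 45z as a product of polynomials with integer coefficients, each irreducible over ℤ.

(8k − 9z)(k − 9z + 5)

Group: 8k(k − 9z + 5) − 9z(k − 9z + 5); both groups contain (k − 9z + 5).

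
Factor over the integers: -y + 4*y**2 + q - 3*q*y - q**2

Group: -q*(q + 4*y - 1) + y*(q + 4*y - 1); both groups contain (q + 4*y - 1).

-(q + 4*y - 1)*(q - y)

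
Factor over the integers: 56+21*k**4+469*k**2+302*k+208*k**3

(3*k+1)*(7*k+4)*(k+2)*(k+7)

Testing divisors of the constant over divisors of the leading coefficient, k = -2 is a root, so (k+2) divides it; the quotient is 21*k**3+166*k**2+137*k+28.
Continuing, k = -4/7 is a root, so (7*k+4) divides it; the quotient is 3*k**2+22*k+7.
The remaining quadratic factors as (k+7)(3*k+1).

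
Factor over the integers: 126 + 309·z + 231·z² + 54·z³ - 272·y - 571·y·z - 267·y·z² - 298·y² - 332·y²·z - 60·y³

Group: 5·y·(-12·y² - 52·y·z - 38·y + 9·z² + 25·z + 14) + (6·z + 9)·(-12·y² - 52·y·z - 38·y + 9·z² + 25·z + 14); both groups contain (-12·y² - 52·y·z - 38·y + 9·z² + 25·z + 14), so (5·y + 6·z + 9) is a factor with cofactor -12·y² - 52·y·z - 38·y + 9·z² + 25·z + 14.
The cofactor groups again: -12·y² - 52·y·z - 38·y + 9·z² + 25·z + 14 = -2·y·(6·y - z - 2) + (-9·z - 7)·(6·y - z - 2); both groups contain (6·y - z - 2), giving -(2·y + 9·z + 7)·(6·y - z - 2).

-(2·y + 9·z + 7)·(5·y + 6·z + 9)·(6·y - z - 2)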